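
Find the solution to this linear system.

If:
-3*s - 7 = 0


Then:
s = -7/3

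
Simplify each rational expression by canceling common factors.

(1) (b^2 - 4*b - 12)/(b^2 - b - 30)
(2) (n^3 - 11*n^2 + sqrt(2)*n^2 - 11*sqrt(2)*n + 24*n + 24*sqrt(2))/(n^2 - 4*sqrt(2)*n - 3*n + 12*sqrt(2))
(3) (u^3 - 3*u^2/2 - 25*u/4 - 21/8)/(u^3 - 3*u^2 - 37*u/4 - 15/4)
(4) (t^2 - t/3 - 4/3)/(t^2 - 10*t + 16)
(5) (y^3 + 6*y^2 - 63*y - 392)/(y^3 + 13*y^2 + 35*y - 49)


(1) = (b + 2)/(b + 5)
(2) = (n^2 + n*(-8 + sqrt(2)) - 8*sqrt(2))/(n - 4*sqrt(2))
(3) = (2*u - 7)/(2*u - 10)
(4) = (3*t^2 - t - 4)/(3*t^2 - 30*t + 48)
(5) = (y - 8)/(y - 1)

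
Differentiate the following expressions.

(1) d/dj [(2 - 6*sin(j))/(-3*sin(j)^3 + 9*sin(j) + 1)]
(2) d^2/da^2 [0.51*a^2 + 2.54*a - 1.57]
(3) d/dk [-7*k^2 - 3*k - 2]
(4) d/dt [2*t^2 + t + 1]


(1) = 6*(-6*sin(j)^3 + 3*sin(j)^2 - 4)*cos(j)/(-3*sin(j)^3 + 9*sin(j) + 1)^2
(2) = 1.02000000000000
(3) = -14*k - 3
(4) = 4*t + 1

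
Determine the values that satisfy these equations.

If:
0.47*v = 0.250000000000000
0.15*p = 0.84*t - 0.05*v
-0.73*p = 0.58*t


Then:
p = -0.02
t = 0.03
v = 0.53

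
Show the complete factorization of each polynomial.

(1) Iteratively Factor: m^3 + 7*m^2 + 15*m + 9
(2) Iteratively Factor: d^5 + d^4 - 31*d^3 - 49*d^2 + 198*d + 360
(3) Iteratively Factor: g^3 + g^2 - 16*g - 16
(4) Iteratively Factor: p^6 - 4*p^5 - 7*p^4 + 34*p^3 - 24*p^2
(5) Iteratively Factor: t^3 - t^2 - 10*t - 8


(1) = (m + 3)*(m^2 + 4*m + 3) = (m + 1)*(m + 3)*(m + 3)
(2) = (d + 2)*(d^4 - d^3 - 29*d^2 + 9*d + 180) = (d - 5)*(d + 2)*(d^3 + 4*d^2 - 9*d - 36) = (d - 5)*(d + 2)*(d + 4)*(d^2 - 9) = (d - 5)*(d + 2)*(d + 3)*(d + 4)*(d - 3)
(3) = (g + 4)*(g^2 - 3*g - 4) = (g - 4)*(g + 4)*(g + 1)
(4) = (p - 2)*(p^5 - 2*p^4 - 11*p^3 + 12*p^2) = (p - 2)*(p + 3)*(p^4 - 5*p^3 + 4*p^2) = p*(p - 2)*(p + 3)*(p^3 - 5*p^2 + 4*p) = p^2*(p - 2)*(p + 3)*(p^2 - 5*p + 4) = p^2*(p - 4)*(p - 2)*(p + 3)*(p - 1)
(5) = (t + 2)*(t^2 - 3*t - 4) = (t - 4)*(t + 2)*(t + 1)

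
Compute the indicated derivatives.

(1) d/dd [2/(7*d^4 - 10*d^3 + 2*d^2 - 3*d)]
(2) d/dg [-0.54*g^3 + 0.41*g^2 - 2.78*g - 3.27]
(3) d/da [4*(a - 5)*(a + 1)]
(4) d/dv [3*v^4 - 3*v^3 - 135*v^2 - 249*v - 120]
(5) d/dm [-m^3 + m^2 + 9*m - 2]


(1) = 2*(-28*d^3 + 30*d^2 - 4*d + 3)/(d^2*(7*d^3 - 10*d^2 + 2*d - 3)^2)
(2) = -1.62*g^2 + 0.82*g - 2.78
(3) = 8*a - 16
(4) = 12*v^3 - 9*v^2 - 270*v - 249
(5) = -3*m^2 + 2*m + 9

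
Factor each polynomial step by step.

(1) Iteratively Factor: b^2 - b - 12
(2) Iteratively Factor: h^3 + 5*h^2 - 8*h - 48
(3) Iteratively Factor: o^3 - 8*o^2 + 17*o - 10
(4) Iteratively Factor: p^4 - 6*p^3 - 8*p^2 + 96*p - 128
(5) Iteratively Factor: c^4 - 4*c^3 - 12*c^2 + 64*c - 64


(1) = (b - 4)*(b + 3)
(2) = (h - 3)*(h^2 + 8*h + 16) = (h - 3)*(h + 4)*(h + 4)
(3) = (o - 5)*(o^2 - 3*o + 2) = (o - 5)*(o - 1)*(o - 2)
(4) = (p - 2)*(p^3 - 4*p^2 - 16*p + 64) = (p - 4)*(p - 2)*(p^2 - 16) = (p - 4)^2*(p - 2)*(p + 4)
(5) = (c - 4)*(c^3 - 12*c + 16) = (c - 4)*(c - 2)*(c^2 + 2*c - 8) = (c - 4)*(c - 2)*(c + 4)*(c - 2)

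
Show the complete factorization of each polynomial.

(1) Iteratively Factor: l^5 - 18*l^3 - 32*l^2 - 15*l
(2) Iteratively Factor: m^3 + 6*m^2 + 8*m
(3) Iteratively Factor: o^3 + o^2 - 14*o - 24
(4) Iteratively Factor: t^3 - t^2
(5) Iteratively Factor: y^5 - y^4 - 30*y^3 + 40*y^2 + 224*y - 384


(1) = (l - 5)*(l^4 + 5*l^3 + 7*l^2 + 3*l) = l*(l - 5)*(l^3 + 5*l^2 + 7*l + 3) = l*(l - 5)*(l + 1)*(l^2 + 4*l + 3) = l*(l - 5)*(l + 1)^2*(l + 3)
(2) = (m)*(m^2 + 6*m + 8) = m*(m + 4)*(m + 2)
(3) = (o + 3)*(o^2 - 2*o - 8) = (o - 4)*(o + 3)*(o + 2)
(4) = (t)*(t^2 - t) = t*(t - 1)*(t)
(5) = (y - 3)*(y^4 + 2*y^3 - 24*y^2 - 32*y + 128) = (y - 3)*(y + 4)*(y^3 - 2*y^2 - 16*y + 32) = (y - 3)*(y - 2)*(y + 4)*(y^2 - 16) = (y - 4)*(y - 3)*(y - 2)*(y + 4)*(y + 4)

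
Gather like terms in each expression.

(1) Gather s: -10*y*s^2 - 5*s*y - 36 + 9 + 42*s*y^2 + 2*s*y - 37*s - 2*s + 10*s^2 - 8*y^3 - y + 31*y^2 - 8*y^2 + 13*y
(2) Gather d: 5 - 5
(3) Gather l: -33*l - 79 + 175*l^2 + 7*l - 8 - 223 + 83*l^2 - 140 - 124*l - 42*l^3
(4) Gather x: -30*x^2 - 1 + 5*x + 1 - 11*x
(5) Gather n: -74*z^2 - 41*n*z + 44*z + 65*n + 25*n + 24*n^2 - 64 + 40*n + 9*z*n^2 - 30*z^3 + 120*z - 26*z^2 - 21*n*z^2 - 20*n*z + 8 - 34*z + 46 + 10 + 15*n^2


(1) = s^2*(10 - 10*y) + s*(42*y^2 - 3*y - 39) - 8*y^3 + 23*y^2 + 12*y - 27
(2) = 0
(3) = -42*l^3 + 258*l^2 - 150*l - 450
(4) = -30*x^2 - 6*x
(5) = n^2*(9*z + 39) + n*(-21*z^2 - 61*z + 130) - 30*z^3 - 100*z^2 + 130*z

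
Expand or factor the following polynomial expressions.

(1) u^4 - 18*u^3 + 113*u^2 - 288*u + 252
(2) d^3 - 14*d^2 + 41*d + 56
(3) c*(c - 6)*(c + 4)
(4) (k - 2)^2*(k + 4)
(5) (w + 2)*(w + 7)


(1) = (u - 7)*(u - 6)*(u - 3)*(u - 2)
(2) = (d - 8)*(d - 7)*(d + 1)
(3) = c^3 - 2*c^2 - 24*c
(4) = k^3 - 12*k + 16
(5) = w^2 + 9*w + 14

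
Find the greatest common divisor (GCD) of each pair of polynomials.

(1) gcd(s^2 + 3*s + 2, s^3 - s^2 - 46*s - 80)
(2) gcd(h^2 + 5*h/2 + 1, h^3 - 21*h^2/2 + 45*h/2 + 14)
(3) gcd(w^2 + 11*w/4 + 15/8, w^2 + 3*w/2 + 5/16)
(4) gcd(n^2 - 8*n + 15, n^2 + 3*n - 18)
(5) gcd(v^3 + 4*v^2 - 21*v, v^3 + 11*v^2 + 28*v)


(1) = gcd((s + 1)*(s + 2), (s - 8)*(s + 2)*(s + 5)) = s + 2
(2) = h + 1/2
(3) = gcd((w + 5/4)*(w + 3/2), (w + 1/4)*(w + 5/4)) = w + 5/4
(4) = gcd((n - 5)*(n - 3), (n - 3)*(n + 6)) = n - 3
(5) = gcd(v*(v - 3)*(v + 7), v*(v + 4)*(v + 7)) = v^2 + 7*v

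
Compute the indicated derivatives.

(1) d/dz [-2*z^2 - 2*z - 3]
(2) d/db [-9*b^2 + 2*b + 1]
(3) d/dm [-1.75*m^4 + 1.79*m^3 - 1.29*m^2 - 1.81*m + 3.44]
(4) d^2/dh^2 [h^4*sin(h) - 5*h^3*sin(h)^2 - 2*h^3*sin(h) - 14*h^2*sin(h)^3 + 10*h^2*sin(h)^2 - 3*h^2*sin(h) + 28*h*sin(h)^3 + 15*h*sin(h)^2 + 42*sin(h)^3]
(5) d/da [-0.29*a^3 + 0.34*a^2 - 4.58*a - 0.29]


(1) = -4*z - 2
(2) = 2 - 18*b
(3) = -7.0*m^3 + 5.37*m^2 - 2.58*m - 1.81
(4) = -h^4*sin(h) + 2*h^3*sin(h) + 8*h^3*cos(h) - 10*h^3*cos(2*h) + 51*h^2*sin(h)/2 - 30*h^2*sin(2*h) - 63*h^2*sin(3*h)/2 - 12*h^2*cos(h) + 20*h^2*cos(2*h) - 33*h*sin(h) + 40*h*sin(2*h) + 63*h*sin(3*h) - 54*h*cos(h) + 45*h*cos(2*h) + 42*h*cos(3*h) - 15*h - 117*sin(h)/2 + 30*sin(2*h) + 203*sin(3*h)/2 + 42*cos(h) - 10*cos(2*h) - 42*cos(3*h) + 10
(5) = -0.87*a^2 + 0.68*a - 4.58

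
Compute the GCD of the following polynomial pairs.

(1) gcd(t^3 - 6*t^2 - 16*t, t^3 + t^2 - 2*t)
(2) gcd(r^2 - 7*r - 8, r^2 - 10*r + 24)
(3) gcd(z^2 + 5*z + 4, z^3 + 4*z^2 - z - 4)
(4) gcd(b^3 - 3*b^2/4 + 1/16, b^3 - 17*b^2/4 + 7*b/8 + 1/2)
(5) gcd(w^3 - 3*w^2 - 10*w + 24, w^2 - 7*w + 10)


(1) = t^2 + 2*t
(2) = gcd((r - 8)*(r + 1), (r - 6)*(r - 4)) = 1
(3) = z^2 + 5*z + 4
(4) = b^2 - b/4 - 1/8
(5) = gcd((w - 4)*(w - 2)*(w + 3), (w - 5)*(w - 2)) = w - 2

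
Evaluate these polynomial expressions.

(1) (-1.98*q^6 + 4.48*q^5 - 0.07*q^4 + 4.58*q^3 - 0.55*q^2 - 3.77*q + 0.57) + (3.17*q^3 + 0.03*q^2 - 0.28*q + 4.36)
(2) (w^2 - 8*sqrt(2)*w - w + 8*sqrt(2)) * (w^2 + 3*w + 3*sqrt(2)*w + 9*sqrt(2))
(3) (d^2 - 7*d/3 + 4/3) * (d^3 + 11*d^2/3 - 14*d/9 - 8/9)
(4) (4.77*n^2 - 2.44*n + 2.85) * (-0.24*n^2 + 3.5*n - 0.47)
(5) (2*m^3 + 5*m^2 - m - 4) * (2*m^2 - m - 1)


(1) = -1.98*q^6 + 4.48*q^5 - 0.07*q^4 + 7.75*q^3 - 0.52*q^2 - 4.05*q + 4.93
(2) = w^4 - 5*sqrt(2)*w^3 + 2*w^3 - 51*w^2 - 10*sqrt(2)*w^2 - 96*w + 15*sqrt(2)*w + 144
(3) = d^5 + 4*d^4/3 - 79*d^3/9 + 206*d^2/27 - 32/27
(4) = -1.1448*n^4 + 17.2806*n^3 - 11.4659*n^2 + 11.1218*n - 1.3395
(5) = 4*m^5 + 8*m^4 - 9*m^3 - 12*m^2 + 5*m + 4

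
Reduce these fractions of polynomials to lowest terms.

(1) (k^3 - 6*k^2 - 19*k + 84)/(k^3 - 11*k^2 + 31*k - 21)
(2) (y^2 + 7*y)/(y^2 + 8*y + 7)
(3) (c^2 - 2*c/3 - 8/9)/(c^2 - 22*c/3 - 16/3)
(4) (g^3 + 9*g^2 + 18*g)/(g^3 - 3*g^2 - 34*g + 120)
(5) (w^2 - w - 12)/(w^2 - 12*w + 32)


(1) = (k + 4)/(k - 1)
(2) = y/(y + 1)
(3) = (3*c - 4)/(3*c - 24)
(4) = (g^2 + 3*g)/(g^2 - 9*g + 20)
(5) = (w + 3)/(w - 8)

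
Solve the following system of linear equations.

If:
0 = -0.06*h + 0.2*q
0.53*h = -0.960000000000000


Then:
h = -1.81
q = -0.54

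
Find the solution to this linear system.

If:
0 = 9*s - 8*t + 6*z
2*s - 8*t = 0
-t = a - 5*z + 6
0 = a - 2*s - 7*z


Then:
a = -444
s = 72
t = 18
z = -84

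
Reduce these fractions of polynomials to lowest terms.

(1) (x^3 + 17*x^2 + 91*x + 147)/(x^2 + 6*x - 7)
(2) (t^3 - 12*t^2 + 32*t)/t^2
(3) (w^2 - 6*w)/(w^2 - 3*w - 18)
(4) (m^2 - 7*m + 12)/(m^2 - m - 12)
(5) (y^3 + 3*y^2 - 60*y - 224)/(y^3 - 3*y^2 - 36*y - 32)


(1) = (x^2 + 10*x + 21)/(x - 1)
(2) = (t^2 - 12*t + 32)/t
(3) = w/(w + 3)
(4) = (m - 3)/(m + 3)
(5) = (y + 7)/(y + 1)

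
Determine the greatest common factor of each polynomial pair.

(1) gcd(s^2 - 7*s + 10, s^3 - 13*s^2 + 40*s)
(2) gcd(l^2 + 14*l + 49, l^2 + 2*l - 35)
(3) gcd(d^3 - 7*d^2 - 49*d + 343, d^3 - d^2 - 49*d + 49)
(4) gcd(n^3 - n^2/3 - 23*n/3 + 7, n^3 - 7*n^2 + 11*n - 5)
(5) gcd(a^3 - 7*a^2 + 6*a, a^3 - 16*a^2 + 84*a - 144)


(1) = s - 5
(2) = l + 7
(3) = d^2 - 49
(4) = n - 1
(5) = gcd(a*(a - 6)*(a - 1), (a - 6)^2*(a - 4)) = a - 6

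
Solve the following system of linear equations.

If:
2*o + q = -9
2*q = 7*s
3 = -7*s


Then:
o = -15/4
q = -3/2
s = -3/7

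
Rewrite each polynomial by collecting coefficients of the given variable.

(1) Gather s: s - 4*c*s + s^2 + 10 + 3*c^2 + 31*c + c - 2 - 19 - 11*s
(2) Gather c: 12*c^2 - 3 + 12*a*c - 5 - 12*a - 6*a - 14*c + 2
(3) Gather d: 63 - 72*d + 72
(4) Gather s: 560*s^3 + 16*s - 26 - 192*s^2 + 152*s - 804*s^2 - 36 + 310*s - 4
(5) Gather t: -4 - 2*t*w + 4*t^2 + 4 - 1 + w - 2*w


(1) = 3*c^2 + 32*c + s^2 + s*(-4*c - 10) - 11
(2) = -18*a + 12*c^2 + c*(12*a - 14) - 6
(3) = 135 - 72*d
(4) = 560*s^3 - 996*s^2 + 478*s - 66
(5) = 4*t^2 - 2*t*w - w - 1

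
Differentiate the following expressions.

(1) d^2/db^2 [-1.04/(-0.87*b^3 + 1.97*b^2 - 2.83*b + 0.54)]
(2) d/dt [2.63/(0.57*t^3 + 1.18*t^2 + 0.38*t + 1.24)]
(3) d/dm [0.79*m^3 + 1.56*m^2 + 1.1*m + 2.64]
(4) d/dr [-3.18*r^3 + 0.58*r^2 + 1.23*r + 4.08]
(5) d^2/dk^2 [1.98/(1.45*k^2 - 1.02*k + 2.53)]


(1) = ((4.0976 - 5.4288*b)*(0.87*b^3 - 1.97*b^2 + 2.83*b - 0.54) + 1.04*(2.61*b^2 - 3.94*b + 2.83)*(5.22*b^2 - 7.88*b + 5.66))/(0.87*b^3 - 1.97*b^2 + 2.83*b - 0.54)^3
(2) = (-4.4973*t^2 - 6.2068*t - 0.9994)/(0.57*t^3 + 1.18*t^2 + 0.38*t + 1.24)^2
(3) = 2.37*m^2 + 3.12*m + 1.1
(4) = -9.54*r^2 + 1.16*r + 1.23
(5) = (-8.3259*k^2 + 5.85684*k + 1.98*(2.9*k - 1.02)*(5.8*k - 2.04) - 14.52726)/(1.45*k^2 - 1.02*k + 2.53)^3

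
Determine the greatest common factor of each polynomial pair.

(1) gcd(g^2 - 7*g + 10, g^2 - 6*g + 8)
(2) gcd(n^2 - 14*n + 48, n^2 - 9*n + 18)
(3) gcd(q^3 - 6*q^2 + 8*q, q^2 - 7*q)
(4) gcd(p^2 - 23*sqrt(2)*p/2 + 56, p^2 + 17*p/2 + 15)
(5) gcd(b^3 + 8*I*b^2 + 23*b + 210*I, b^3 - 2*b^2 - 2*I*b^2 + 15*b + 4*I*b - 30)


(1) = g - 2
(2) = n - 6
(3) = q
(4) = 1
(5) = b - 5*I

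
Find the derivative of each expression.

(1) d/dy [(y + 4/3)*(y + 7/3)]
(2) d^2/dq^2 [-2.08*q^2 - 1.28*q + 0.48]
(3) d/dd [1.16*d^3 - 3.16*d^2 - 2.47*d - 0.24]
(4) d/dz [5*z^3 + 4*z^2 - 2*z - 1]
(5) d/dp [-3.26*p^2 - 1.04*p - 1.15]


(1) = 2*y + 11/3
(2) = -4.16000000000000
(3) = 3.48*d^2 - 6.32*d - 2.47
(4) = 15*z^2 + 8*z - 2
(5) = -6.52*p - 1.04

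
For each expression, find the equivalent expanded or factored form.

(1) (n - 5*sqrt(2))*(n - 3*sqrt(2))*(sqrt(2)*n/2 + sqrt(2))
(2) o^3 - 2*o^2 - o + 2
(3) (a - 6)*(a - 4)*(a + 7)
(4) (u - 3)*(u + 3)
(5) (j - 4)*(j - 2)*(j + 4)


(1) = sqrt(2)*n^3/2 - 8*n^2 + sqrt(2)*n^2 - 16*n + 15*sqrt(2)*n + 30*sqrt(2)
(2) = (o - 2)*(o - 1)*(o + 1)
(3) = a^3 - 3*a^2 - 46*a + 168
(4) = u^2 - 9
(5) = j^3 - 2*j^2 - 16*j + 32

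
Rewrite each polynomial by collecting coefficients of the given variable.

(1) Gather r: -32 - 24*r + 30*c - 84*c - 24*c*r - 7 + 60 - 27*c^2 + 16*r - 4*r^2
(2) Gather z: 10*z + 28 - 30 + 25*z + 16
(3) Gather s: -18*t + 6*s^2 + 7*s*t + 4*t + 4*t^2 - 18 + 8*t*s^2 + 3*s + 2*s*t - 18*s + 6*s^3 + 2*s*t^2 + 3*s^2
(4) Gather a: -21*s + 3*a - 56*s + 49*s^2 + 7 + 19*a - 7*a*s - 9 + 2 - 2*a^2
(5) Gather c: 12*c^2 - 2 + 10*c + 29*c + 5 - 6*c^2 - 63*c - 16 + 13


(1) = -27*c^2 - 54*c - 4*r^2 + r*(-24*c - 8) + 21
(2) = 35*z + 14
(3) = 6*s^3 + s^2*(8*t + 9) + s*(2*t^2 + 9*t - 15) + 4*t^2 - 14*t - 18
(4) = -2*a^2 + a*(22 - 7*s) + 49*s^2 - 77*s
(5) = 6*c^2 - 24*c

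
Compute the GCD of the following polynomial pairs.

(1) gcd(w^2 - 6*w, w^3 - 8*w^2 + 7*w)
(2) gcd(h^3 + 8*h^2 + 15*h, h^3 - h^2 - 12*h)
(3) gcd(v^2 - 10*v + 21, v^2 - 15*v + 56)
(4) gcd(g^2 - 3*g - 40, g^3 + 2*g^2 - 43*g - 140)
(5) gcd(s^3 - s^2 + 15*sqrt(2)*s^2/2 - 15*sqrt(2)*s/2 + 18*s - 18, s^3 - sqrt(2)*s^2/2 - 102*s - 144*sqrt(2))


(1) = gcd(w*(w - 6), w*(w - 7)*(w - 1)) = w
(2) = gcd(h*(h + 3)*(h + 5), h*(h - 4)*(h + 3)) = h^2 + 3*h
(3) = gcd((v - 7)*(v - 3), (v - 8)*(v - 7)) = v - 7
(4) = gcd((g - 8)*(g + 5), (g - 7)*(g + 4)*(g + 5)) = g + 5
(5) = s^2 + 15*sqrt(2)*s/2 + 18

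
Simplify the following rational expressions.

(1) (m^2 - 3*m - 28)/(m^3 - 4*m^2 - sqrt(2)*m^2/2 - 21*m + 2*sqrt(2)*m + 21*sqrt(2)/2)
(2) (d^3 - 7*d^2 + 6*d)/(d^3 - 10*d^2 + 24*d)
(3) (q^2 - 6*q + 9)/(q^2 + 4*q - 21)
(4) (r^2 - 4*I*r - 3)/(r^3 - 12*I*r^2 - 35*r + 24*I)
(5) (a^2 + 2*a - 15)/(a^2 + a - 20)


(1) = (2*m + 8)/(2*m^2 + m*(6 - sqrt(2)) - 3*sqrt(2))
(2) = (d - 1)/(d - 4)
(3) = (q - 3)/(q + 7)
(4) = 1/(r - 8*I)
(5) = (a - 3)/(a - 4)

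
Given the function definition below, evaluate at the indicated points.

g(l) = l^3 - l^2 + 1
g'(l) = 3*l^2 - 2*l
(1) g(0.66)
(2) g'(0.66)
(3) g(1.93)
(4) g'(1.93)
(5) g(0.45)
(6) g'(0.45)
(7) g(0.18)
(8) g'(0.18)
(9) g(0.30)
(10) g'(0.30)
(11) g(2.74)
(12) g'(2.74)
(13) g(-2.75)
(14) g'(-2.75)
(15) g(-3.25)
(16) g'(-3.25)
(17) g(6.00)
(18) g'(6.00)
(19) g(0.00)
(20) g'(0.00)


(1) = 0.85
(2) = -0.01
(3) = 4.46
(4) = 7.31
(5) = 0.89
(6) = -0.29
(7) = 0.97
(8) = -0.26
(9) = 0.94
(10) = -0.33
(11) = 14.06
(12) = 17.04
(13) = -27.36
(14) = 28.19
(15) = -43.89
(16) = 38.19
(17) = 181.00
(18) = 96.00
(19) = 1.00
(20) = 0.00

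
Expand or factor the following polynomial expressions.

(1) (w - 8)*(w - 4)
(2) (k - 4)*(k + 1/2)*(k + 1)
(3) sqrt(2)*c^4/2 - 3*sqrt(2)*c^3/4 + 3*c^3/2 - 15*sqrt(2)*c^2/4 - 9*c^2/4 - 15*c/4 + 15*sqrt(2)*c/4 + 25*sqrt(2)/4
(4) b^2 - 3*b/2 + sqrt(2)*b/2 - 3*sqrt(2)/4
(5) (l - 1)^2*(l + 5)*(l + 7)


(1) = w^2 - 12*w + 32
(2) = k^3 - 5*k^2/2 - 11*k/2 - 2
(3) = (c - 5/2)*(c - sqrt(2))*(c + 5*sqrt(2)/2)*(sqrt(2)*c/2 + sqrt(2)/2)
(4) = (b - 3/2)*(b + sqrt(2)/2)
(5) = l^4 + 10*l^3 + 12*l^2 - 58*l + 35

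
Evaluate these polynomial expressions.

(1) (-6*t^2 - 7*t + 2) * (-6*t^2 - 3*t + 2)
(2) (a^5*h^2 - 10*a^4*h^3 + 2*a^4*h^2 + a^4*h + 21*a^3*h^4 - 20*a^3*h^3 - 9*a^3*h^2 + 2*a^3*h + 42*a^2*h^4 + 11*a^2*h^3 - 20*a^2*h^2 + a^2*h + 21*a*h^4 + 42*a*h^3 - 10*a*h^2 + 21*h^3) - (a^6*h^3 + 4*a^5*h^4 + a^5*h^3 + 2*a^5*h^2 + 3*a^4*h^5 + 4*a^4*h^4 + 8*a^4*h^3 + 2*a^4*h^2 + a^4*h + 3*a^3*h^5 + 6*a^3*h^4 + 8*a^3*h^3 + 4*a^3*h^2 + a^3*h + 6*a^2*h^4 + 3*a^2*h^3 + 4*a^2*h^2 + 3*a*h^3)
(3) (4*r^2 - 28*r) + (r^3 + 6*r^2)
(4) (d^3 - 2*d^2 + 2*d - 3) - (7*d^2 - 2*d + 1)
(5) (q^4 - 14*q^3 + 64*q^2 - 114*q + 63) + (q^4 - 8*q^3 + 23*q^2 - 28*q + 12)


(1) = 36*t^4 + 60*t^3 - 3*t^2 - 20*t + 4
(2) = -a^6*h^3 - 4*a^5*h^4 - a^5*h^3 - a^5*h^2 - 3*a^4*h^5 - 4*a^4*h^4 - 18*a^4*h^3 - 3*a^3*h^5 + 15*a^3*h^4 - 28*a^3*h^3 - 13*a^3*h^2 + a^3*h + 36*a^2*h^4 + 8*a^2*h^3 - 24*a^2*h^2 + a^2*h + 21*a*h^4 + 39*a*h^3 - 10*a*h^2 + 21*h^3
(3) = r^3 + 10*r^2 - 28*r
(4) = d^3 - 9*d^2 + 4*d - 4
(5) = 2*q^4 - 22*q^3 + 87*q^2 - 142*q + 75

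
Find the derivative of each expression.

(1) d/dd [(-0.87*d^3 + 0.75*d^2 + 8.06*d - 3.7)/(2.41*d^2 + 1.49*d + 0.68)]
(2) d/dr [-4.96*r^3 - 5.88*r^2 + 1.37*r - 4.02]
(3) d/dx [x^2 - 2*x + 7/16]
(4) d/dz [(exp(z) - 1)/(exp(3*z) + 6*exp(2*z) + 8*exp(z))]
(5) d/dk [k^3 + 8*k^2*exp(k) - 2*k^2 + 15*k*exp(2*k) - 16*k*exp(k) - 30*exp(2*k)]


(1) = (-2.0967*d^4 - 2.5926*d^3 - 20.0819*d^2 + 18.854*d + 10.9938)/(5.8081*d^4 + 7.1818*d^3 + 5.4977*d^2 + 2.0264*d + 0.4624)
(2) = -14.88*r^2 - 11.76*r + 1.37
(3) = 2*x - 2
(4) = (-2*exp(3*z) - 3*exp(2*z) + 12*exp(z) + 8)*exp(-z)/(exp(4*z) + 12*exp(3*z) + 52*exp(2*z) + 96*exp(z) + 64)
(5) = 8*k^2*exp(k) + 3*k^2 + 30*k*exp(2*k) - 4*k - 45*exp(2*k) - 16*exp(k)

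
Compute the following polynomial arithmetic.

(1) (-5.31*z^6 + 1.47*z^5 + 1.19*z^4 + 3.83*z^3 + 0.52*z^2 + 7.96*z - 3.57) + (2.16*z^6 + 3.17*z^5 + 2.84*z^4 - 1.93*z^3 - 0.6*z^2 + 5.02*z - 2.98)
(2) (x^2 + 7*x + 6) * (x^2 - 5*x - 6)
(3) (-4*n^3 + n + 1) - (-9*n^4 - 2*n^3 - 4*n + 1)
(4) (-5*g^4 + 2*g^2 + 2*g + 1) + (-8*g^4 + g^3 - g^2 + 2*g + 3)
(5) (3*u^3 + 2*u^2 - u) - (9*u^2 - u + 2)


(1) = -3.15*z^6 + 4.64*z^5 + 4.03*z^4 + 1.9*z^3 - 0.08*z^2 + 12.98*z - 6.55
(2) = x^4 + 2*x^3 - 35*x^2 - 72*x - 36
(3) = 9*n^4 - 2*n^3 + 5*n
(4) = -13*g^4 + g^3 + g^2 + 4*g + 4
(5) = 3*u^3 - 7*u^2 - 2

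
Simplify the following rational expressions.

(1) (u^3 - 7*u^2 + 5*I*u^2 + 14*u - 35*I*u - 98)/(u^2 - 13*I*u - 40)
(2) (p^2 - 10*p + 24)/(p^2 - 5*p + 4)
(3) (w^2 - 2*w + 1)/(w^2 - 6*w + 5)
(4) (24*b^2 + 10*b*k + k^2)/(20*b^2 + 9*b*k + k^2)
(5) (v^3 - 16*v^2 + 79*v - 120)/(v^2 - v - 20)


(1) = (u^3 + u^2*(-7 + 5*I) + u*(14 - 35*I) - 98)/(u^2 - 13*I*u - 40)
(2) = (p - 6)/(p - 1)
(3) = (w - 1)/(w - 5)
(4) = (6*b + k)/(5*b + k)
(5) = (v^2 - 11*v + 24)/(v + 4)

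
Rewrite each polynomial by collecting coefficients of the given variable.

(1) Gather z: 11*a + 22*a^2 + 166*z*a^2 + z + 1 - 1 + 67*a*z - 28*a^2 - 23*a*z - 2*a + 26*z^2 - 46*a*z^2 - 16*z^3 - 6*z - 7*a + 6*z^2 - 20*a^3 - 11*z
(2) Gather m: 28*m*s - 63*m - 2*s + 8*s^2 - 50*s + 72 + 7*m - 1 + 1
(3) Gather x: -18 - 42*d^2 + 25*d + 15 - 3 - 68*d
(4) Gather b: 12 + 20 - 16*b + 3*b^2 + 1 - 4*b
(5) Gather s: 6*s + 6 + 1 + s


(1) = -20*a^3 - 6*a^2 + 2*a - 16*z^3 + z^2*(32 - 46*a) + z*(166*a^2 + 44*a - 16)
(2) = m*(28*s - 56) + 8*s^2 - 52*s + 72
(3) = -42*d^2 - 43*d - 6
(4) = 3*b^2 - 20*b + 33
(5) = 7*s + 7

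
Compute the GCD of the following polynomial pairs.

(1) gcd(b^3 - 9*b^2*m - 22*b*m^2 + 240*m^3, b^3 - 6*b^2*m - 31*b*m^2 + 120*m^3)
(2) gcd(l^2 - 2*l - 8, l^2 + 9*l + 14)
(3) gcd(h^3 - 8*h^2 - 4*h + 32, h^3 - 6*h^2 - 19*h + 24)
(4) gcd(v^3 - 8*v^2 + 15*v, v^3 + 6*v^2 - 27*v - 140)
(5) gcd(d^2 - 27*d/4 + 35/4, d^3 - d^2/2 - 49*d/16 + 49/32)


(1) = gcd((b - 8*m)*(b - 6*m)*(b + 5*m), (b - 8*m)*(b - 3*m)*(b + 5*m)) = b^2 - 3*b*m - 40*m^2
(2) = l + 2
(3) = h - 8
(4) = v - 5
(5) = d - 7/4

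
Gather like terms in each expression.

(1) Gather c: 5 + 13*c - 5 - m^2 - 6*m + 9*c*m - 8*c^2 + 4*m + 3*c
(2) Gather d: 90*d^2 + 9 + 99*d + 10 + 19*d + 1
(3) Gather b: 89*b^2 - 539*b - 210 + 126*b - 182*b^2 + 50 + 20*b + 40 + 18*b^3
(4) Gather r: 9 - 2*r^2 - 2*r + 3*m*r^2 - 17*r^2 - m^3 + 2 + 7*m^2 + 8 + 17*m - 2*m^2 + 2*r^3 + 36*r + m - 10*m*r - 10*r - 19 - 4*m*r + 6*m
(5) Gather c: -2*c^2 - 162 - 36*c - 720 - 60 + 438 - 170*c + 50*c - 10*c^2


(1) = -8*c^2 + c*(9*m + 16) - m^2 - 2*m
(2) = 90*d^2 + 118*d + 20
(3) = 18*b^3 - 93*b^2 - 393*b - 120
(4) = -m^3 + 5*m^2 + 24*m + 2*r^3 + r^2*(3*m - 19) + r*(24 - 14*m)
(5) = -12*c^2 - 156*c - 504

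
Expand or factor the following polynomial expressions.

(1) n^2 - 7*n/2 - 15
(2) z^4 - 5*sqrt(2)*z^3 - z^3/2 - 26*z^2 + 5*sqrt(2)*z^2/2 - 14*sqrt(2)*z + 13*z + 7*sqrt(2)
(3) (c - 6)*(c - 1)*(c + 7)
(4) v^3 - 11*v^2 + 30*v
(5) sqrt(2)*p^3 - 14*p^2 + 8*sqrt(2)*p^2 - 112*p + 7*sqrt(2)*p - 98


(1) = (n - 6)*(n + 5/2)
(2) = (z - 1/2)*(z - 7*sqrt(2))*(z + sqrt(2))^2
(3) = c^3 - 43*c + 42
(4) = v*(v - 6)*(v - 5)
(5) = (p + 7)*(p - 7*sqrt(2))*(sqrt(2)*p + sqrt(2))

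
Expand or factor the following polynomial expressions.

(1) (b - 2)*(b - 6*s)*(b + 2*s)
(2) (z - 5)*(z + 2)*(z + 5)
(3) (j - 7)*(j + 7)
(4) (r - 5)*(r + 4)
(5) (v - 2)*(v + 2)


(1) = b^3 - 4*b^2*s - 2*b^2 - 12*b*s^2 + 8*b*s + 24*s^2
(2) = z^3 + 2*z^2 - 25*z - 50
(3) = j^2 - 49
(4) = r^2 - r - 20
(5) = v^2 - 4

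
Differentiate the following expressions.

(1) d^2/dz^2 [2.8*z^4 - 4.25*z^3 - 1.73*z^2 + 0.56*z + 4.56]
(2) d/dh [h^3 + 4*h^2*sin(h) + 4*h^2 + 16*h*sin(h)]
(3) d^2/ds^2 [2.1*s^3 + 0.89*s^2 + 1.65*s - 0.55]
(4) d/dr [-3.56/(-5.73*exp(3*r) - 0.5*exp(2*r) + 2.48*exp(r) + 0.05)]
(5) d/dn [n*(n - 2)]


(1) = 33.6*z^2 - 25.5*z - 3.46
(2) = 4*h^2*cos(h) + 3*h^2 + 8*h*sin(h) + 16*h*cos(h) + 8*h + 16*sin(h)
(3) = 12.6*s + 1.78
(4) = (-61.1964*exp(2*r) - 3.56*exp(r) + 8.8288)*exp(r)/(5.73*exp(3*r) + 0.5*exp(2*r) - 2.48*exp(r) - 0.05)^2
(5) = 2*n - 2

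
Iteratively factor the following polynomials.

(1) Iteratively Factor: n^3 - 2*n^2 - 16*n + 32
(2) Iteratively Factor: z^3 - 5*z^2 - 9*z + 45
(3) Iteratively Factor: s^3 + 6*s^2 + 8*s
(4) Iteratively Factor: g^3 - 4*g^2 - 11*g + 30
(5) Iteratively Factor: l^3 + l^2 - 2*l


(1) = (n - 2)*(n^2 - 16) = (n - 2)*(n + 4)*(n - 4)
(2) = (z + 3)*(z^2 - 8*z + 15) = (z - 5)*(z + 3)*(z - 3)
(3) = (s + 2)*(s^2 + 4*s) = (s + 2)*(s + 4)*(s)
(4) = (g - 2)*(g^2 - 2*g - 15) = (g - 2)*(g + 3)*(g - 5)
(5) = (l)*(l^2 + l - 2) = l*(l + 2)*(l - 1)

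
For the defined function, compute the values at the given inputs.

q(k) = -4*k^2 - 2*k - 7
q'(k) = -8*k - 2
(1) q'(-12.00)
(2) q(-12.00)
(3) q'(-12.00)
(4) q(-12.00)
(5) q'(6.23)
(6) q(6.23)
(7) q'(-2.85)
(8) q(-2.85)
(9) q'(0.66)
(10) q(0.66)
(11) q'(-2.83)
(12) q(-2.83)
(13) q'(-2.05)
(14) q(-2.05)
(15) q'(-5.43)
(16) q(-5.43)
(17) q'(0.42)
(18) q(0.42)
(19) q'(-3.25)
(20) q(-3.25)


(1) = 94.00
(2) = -559.00
(3) = 94.00
(4) = -559.00
(5) = -51.84
(6) = -174.71
(7) = 20.80
(8) = -33.79
(9) = -7.28
(10) = -10.06
(11) = 20.64
(12) = -33.38
(13) = 14.40
(14) = -19.71
(15) = 41.44
(16) = -114.08
(17) = -5.36
(18) = -8.55
(19) = 24.00
(20) = -42.75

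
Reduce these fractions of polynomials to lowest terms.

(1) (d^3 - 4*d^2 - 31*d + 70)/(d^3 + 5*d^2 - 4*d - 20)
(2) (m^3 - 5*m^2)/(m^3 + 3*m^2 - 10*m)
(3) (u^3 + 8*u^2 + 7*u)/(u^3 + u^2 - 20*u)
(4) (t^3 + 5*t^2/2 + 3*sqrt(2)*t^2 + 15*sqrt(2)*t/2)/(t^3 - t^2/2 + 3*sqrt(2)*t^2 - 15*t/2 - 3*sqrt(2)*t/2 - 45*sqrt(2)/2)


(1) = (d - 7)/(d + 2)
(2) = (m^2 - 5*m)/(m^2 + 3*m - 10)
(3) = (u^2 + 8*u + 7)/(u^2 + u - 20)
(4) = 4*t/(4*t - 12)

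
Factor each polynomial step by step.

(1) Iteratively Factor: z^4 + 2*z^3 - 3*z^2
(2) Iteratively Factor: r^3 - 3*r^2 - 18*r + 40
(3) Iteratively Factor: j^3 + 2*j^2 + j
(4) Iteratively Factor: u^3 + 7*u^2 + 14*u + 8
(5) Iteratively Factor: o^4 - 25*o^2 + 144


(1) = (z)*(z^3 + 2*z^2 - 3*z) = z*(z + 3)*(z^2 - z) = z*(z - 1)*(z + 3)*(z)
(2) = (r + 4)*(r^2 - 7*r + 10) = (r - 2)*(r + 4)*(r - 5)
(3) = (j)*(j^2 + 2*j + 1) = j*(j + 1)*(j + 1)
(4) = (u + 4)*(u^2 + 3*u + 2) = (u + 1)*(u + 4)*(u + 2)
(5) = (o + 4)*(o^3 - 4*o^2 - 9*o + 36) = (o - 4)*(o + 4)*(o^2 - 9) = (o - 4)*(o - 3)*(o + 4)*(o + 3)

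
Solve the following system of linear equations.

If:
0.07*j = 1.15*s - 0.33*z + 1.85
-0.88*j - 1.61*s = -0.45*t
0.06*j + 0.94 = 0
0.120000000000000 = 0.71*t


Then:
j = -15.67
s = 8.61
t = 0.17
z = 38.94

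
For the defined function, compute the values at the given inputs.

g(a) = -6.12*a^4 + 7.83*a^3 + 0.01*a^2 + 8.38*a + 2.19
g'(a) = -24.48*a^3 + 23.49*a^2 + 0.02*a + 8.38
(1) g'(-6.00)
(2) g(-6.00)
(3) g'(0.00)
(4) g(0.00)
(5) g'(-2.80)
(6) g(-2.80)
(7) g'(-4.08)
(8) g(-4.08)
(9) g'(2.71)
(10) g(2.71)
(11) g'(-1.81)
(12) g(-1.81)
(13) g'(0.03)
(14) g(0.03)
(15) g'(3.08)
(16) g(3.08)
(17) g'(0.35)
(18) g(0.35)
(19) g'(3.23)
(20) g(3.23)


(1) = 6141.58
(2) = -9670.53
(3) = 8.38
(4) = 2.19
(5) = 729.87
(6) = -569.25
(7) = 2061.94
(8) = -2259.49
(9) = -306.27
(10) = -149.28
(11) = 230.46
(12) = -125.06
(13) = 8.40
(14) = 2.44
(15) = -483.98
(16) = -293.88
(17) = 10.21
(18) = 5.37
(19) = -571.42
(20) = -372.91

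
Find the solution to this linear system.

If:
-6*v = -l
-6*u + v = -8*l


Then:
l = 6*v
u = 49*v/6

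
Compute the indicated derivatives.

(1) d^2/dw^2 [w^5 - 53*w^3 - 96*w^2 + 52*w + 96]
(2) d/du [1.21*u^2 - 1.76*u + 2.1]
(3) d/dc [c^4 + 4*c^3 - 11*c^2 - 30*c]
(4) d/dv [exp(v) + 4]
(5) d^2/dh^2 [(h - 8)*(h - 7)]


(1) = 20*w^3 - 318*w - 192
(2) = 2.42*u - 1.76
(3) = 4*c^3 + 12*c^2 - 22*c - 30
(4) = exp(v)
(5) = 2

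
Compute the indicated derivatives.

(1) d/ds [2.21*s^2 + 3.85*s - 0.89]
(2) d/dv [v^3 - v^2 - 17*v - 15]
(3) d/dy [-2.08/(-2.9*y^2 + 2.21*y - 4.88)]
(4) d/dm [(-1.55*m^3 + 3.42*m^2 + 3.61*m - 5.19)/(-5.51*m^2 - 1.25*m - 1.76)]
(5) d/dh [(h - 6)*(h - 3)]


(1) = 4.42*s + 3.85
(2) = 3*v^2 - 2*v - 17
(3) = (4.5968 - 12.064*y)/(2.9*y^2 - 2.21*y + 4.88)^2
(4) = (8.5405*m^4 + 3.875*m^3 + 23.8001*m^2 - 69.2322*m - 12.8411)/(30.3601*m^4 + 13.775*m^3 + 20.9577*m^2 + 4.4*m + 3.0976)
(5) = 2*h - 9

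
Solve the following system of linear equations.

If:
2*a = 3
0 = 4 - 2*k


Then:
a = 3/2
k = 2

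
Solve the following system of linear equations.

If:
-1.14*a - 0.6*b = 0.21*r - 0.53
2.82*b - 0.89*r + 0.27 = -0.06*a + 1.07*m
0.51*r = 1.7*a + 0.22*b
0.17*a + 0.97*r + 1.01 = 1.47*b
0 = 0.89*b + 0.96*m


Then:
No Solution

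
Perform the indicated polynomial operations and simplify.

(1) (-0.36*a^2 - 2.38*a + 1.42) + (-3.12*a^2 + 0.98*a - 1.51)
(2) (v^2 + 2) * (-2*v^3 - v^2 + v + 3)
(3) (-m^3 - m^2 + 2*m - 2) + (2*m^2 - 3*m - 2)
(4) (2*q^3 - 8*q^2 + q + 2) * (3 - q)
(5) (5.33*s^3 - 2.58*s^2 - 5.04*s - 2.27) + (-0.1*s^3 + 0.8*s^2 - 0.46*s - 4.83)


(1) = -3.48*a^2 - 1.4*a - 0.09
(2) = -2*v^5 - v^4 - 3*v^3 + v^2 + 2*v + 6
(3) = -m^3 + m^2 - m - 4
(4) = -2*q^4 + 14*q^3 - 25*q^2 + q + 6
(5) = 5.23*s^3 - 1.78*s^2 - 5.5*s - 7.1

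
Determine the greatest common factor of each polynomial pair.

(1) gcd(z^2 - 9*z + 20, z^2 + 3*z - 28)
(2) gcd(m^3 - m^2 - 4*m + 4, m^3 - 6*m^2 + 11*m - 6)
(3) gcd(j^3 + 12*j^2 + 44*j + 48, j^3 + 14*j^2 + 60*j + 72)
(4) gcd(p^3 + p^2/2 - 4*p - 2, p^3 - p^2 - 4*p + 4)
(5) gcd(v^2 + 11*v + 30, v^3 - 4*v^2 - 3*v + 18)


(1) = gcd((z - 5)*(z - 4), (z - 4)*(z + 7)) = z - 4
(2) = gcd((m - 2)*(m - 1)*(m + 2), (m - 3)*(m - 2)*(m - 1)) = m^2 - 3*m + 2
(3) = j^2 + 8*j + 12
(4) = gcd((p - 2)*(p + 1/2)*(p + 2), (p - 2)*(p - 1)*(p + 2)) = p^2 - 4
(5) = gcd((v + 5)*(v + 6), (v - 3)^2*(v + 2)) = 1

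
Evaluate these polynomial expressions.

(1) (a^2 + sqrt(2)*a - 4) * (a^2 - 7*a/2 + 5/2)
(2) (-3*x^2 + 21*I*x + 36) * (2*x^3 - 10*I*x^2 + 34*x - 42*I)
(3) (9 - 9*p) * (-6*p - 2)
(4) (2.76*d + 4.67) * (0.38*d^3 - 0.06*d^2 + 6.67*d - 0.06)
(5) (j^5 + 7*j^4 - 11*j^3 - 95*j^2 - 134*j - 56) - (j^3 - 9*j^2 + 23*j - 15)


(1) = a^4 - 7*a^3/2 + sqrt(2)*a^3 - 7*sqrt(2)*a^2/2 - 3*a^2/2 + 5*sqrt(2)*a/2 + 14*a - 10
(2) = -6*x^5 + 72*I*x^4 + 180*x^3 + 480*I*x^2 + 2106*x - 1512*I
(3) = 54*p^2 - 36*p - 18
(4) = 1.0488*d^4 + 1.609*d^3 + 18.129*d^2 + 30.9833*d - 0.2802
(5) = j^5 + 7*j^4 - 12*j^3 - 86*j^2 - 157*j - 41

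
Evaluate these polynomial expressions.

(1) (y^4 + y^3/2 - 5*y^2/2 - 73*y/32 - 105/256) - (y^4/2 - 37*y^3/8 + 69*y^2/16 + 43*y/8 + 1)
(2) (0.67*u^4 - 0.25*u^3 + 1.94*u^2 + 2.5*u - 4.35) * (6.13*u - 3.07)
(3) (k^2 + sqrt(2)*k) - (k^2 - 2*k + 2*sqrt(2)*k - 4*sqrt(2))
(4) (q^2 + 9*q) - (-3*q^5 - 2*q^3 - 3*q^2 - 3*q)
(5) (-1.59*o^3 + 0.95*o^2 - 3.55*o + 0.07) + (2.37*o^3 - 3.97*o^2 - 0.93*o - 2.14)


(1) = y^4/2 + 41*y^3/8 - 109*y^2/16 - 245*y/32 - 361/256
(2) = 4.1071*u^5 - 3.5894*u^4 + 12.6597*u^3 + 9.3692*u^2 - 34.3405*u + 13.3545
(3) = -sqrt(2)*k + 2*k + 4*sqrt(2)
(4) = 3*q^5 + 2*q^3 + 4*q^2 + 12*q
(5) = 0.78*o^3 - 3.02*o^2 - 4.48*o - 2.07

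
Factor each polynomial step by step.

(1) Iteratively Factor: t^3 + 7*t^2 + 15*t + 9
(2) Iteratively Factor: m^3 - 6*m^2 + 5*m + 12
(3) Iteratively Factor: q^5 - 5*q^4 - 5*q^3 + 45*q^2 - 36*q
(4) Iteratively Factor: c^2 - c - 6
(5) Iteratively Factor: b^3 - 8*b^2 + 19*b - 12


(1) = (t + 3)*(t^2 + 4*t + 3) = (t + 3)^2*(t + 1)
(2) = (m - 3)*(m^2 - 3*m - 4) = (m - 4)*(m - 3)*(m + 1)
(3) = (q - 4)*(q^4 - q^3 - 9*q^2 + 9*q) = (q - 4)*(q + 3)*(q^3 - 4*q^2 + 3*q) = (q - 4)*(q - 3)*(q + 3)*(q^2 - q) = (q - 4)*(q - 3)*(q - 1)*(q + 3)*(q)
(4) = (c - 3)*(c + 2)
(5) = (b - 4)*(b^2 - 4*b + 3) = (b - 4)*(b - 3)*(b - 1)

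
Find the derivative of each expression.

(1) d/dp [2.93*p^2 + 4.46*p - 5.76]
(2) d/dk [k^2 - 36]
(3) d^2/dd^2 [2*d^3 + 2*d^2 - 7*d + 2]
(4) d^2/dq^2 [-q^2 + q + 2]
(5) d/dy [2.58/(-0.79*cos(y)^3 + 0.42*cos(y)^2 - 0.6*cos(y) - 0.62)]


(1) = 5.86*p + 4.46
(2) = 2*k
(3) = 12*d + 4
(4) = -2
(5) = (-6.1146*cos(y)^2 + 2.1672*cos(y) - 1.548)*sin(y)/(0.79*cos(y)^3 - 0.42*cos(y)^2 + 0.6*cos(y) + 0.62)^2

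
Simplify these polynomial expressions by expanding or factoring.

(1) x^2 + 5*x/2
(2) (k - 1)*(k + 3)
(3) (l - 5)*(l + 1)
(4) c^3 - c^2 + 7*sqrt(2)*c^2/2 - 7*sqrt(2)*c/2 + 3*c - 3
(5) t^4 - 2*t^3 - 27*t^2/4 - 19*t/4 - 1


(1) = x*(x + 5/2)
(2) = k^2 + 2*k - 3
(3) = l^2 - 4*l - 5
(4) = (c - 1)*(c + sqrt(2)/2)*(c + 3*sqrt(2))
(5) = (t - 4)*(t + 1/2)^2*(t + 1)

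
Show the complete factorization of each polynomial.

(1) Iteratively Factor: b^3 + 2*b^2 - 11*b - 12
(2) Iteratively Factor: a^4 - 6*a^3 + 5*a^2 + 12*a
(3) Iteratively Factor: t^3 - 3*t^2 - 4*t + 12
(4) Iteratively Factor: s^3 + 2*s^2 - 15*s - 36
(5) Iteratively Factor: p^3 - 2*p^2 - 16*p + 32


(1) = (b + 4)*(b^2 - 2*b - 3) = (b + 1)*(b + 4)*(b - 3)
(2) = (a - 3)*(a^3 - 3*a^2 - 4*a) = (a - 3)*(a + 1)*(a^2 - 4*a) = (a - 4)*(a - 3)*(a + 1)*(a)
(3) = (t + 2)*(t^2 - 5*t + 6) = (t - 2)*(t + 2)*(t - 3)
(4) = (s + 3)*(s^2 - s - 12) = (s + 3)^2*(s - 4)
(5) = (p - 4)*(p^2 + 2*p - 8) = (p - 4)*(p - 2)*(p + 4)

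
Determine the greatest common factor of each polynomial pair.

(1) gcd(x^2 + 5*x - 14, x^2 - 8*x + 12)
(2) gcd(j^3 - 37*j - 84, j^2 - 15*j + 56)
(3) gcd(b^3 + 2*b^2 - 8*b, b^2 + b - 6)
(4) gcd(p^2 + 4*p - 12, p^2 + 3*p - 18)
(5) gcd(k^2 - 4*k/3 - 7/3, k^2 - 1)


(1) = x - 2
(2) = j - 7
(3) = b - 2
(4) = p + 6
(5) = k + 1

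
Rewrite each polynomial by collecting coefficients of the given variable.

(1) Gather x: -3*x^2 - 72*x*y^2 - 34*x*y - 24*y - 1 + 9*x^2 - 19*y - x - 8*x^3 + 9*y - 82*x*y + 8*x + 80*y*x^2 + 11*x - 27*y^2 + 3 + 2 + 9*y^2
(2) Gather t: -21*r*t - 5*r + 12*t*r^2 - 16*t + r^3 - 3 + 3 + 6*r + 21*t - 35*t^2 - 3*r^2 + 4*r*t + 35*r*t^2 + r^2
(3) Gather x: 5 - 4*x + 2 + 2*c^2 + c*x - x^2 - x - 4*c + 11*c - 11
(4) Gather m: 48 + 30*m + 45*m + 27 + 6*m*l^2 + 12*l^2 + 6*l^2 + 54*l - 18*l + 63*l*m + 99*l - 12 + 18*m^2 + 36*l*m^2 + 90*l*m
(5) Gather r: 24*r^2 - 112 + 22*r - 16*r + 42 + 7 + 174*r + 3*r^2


(1) = -8*x^3 + x^2*(80*y + 6) + x*(-72*y^2 - 116*y + 18) - 18*y^2 - 34*y + 4
(2) = r^3 - 2*r^2 + r + t^2*(35*r - 35) + t*(12*r^2 - 17*r + 5)
(3) = 2*c^2 + 7*c - x^2 + x*(c - 5) - 4
(4) = 18*l^2 + 135*l + m^2*(36*l + 18) + m*(6*l^2 + 153*l + 75) + 63
(5) = 27*r^2 + 180*r - 63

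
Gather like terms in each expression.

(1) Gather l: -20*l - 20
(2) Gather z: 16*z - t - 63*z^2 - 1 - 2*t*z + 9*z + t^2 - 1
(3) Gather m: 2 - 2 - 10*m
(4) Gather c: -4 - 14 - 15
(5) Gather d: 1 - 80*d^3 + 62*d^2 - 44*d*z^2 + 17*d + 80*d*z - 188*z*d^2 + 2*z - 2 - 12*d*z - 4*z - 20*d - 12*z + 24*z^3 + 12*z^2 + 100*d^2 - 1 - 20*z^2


(1) = -20*l - 20
(2) = t^2 - t - 63*z^2 + z*(25 - 2*t) - 2
(3) = -10*m
(4) = -33
(5) = -80*d^3 + d^2*(162 - 188*z) + d*(-44*z^2 + 68*z - 3) + 24*z^3 - 8*z^2 - 14*z - 2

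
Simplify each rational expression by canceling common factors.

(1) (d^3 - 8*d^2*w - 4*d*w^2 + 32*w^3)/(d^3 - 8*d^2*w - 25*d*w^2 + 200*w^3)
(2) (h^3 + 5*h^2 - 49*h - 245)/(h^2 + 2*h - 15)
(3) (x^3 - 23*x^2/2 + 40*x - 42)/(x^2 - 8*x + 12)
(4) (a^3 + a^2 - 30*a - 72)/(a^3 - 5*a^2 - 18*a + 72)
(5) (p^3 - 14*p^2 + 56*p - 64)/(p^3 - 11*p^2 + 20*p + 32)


(1) = (-d^2 + 4*w^2)/(-d^2 + 25*w^2)
(2) = (h^2 - 49)/(h - 3)
(3) = x - 7/2
(4) = (a + 3)/(a - 3)
(5) = (p - 2)/(p + 1)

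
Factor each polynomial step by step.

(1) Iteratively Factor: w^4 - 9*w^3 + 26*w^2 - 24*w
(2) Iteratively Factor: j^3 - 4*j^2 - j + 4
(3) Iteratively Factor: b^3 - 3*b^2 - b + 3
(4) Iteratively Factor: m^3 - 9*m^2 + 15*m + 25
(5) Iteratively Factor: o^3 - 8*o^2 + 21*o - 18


(1) = (w - 4)*(w^3 - 5*w^2 + 6*w) = (w - 4)*(w - 2)*(w^2 - 3*w) = w*(w - 4)*(w - 2)*(w - 3)
(2) = (j - 1)*(j^2 - 3*j - 4) = (j - 4)*(j - 1)*(j + 1)
(3) = (b + 1)*(b^2 - 4*b + 3) = (b - 3)*(b + 1)*(b - 1)
(4) = (m - 5)*(m^2 - 4*m - 5) = (m - 5)^2*(m + 1)
(5) = (o - 3)*(o^2 - 5*o + 6) = (o - 3)^2*(o - 2)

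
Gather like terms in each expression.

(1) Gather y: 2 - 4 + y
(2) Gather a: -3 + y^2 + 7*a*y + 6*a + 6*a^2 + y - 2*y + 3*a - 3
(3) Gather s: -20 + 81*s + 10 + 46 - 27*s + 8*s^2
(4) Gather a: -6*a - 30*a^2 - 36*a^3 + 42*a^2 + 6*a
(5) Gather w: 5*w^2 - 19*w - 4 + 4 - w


(1) = y - 2
(2) = 6*a^2 + a*(7*y + 9) + y^2 - y - 6
(3) = 8*s^2 + 54*s + 36
(4) = -36*a^3 + 12*a^2
(5) = 5*w^2 - 20*w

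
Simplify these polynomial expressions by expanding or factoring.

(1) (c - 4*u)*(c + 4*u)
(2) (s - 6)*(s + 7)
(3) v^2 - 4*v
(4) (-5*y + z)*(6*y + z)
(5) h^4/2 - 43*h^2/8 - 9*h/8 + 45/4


(1) = c^2 - 16*u^2
(2) = s^2 + s - 42
(3) = v*(v - 4)
(4) = -30*y^2 + y*z + z^2
(5) = (h/2 + 1)*(h - 3)*(h - 3/2)*(h + 5/2)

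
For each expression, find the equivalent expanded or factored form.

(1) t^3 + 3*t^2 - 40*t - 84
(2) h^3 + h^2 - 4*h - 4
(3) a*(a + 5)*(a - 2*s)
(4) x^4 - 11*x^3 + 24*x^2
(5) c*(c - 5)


(1) = (t - 6)*(t + 2)*(t + 7)
(2) = (h - 2)*(h + 1)*(h + 2)
(3) = a^3 - 2*a^2*s + 5*a^2 - 10*a*s
(4) = x^2*(x - 8)*(x - 3)
(5) = c^2 - 5*c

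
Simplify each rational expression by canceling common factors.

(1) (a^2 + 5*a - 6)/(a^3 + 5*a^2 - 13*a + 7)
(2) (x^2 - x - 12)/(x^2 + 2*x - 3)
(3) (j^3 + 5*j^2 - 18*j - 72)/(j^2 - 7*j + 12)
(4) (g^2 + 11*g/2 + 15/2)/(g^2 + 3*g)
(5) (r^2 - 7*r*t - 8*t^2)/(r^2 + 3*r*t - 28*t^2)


(1) = (a + 6)/(a^2 + 6*a - 7)
(2) = (x - 4)/(x - 1)
(3) = (j^2 + 9*j + 18)/(j - 3)
(4) = (2*g + 5)/(2*g)
(5) = (r^2 - 7*r*t - 8*t^2)/(r^2 + 3*r*t - 28*t^2)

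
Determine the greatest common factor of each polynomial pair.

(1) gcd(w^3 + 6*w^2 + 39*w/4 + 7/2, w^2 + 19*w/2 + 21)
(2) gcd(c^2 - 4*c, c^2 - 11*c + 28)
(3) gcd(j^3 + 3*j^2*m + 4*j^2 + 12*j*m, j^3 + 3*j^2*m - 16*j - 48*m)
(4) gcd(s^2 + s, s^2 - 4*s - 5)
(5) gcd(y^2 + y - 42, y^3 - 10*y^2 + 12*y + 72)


(1) = w + 7/2
(2) = gcd(c*(c - 4), (c - 7)*(c - 4)) = c - 4
(3) = j^2 + 3*j*m + 4*j + 12*m
(4) = s + 1
(5) = gcd((y - 6)*(y + 7), (y - 6)^2*(y + 2)) = y - 6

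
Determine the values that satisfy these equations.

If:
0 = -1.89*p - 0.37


Then:
p = -0.20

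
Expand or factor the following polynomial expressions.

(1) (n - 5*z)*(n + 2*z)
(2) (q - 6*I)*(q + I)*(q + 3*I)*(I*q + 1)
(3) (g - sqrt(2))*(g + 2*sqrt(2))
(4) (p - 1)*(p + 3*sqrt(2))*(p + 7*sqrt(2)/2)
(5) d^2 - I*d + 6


(1) = n^2 - 3*n*z - 10*z^2
(2) = I*q^4 + 3*q^3 + 19*I*q^2 + 3*q + 18*I
(3) = g^2 + sqrt(2)*g - 4
(4) = p^3 - p^2 + 13*sqrt(2)*p^2/2 - 13*sqrt(2)*p/2 + 21*p - 21
(5) = (d - 3*I)*(d + 2*I)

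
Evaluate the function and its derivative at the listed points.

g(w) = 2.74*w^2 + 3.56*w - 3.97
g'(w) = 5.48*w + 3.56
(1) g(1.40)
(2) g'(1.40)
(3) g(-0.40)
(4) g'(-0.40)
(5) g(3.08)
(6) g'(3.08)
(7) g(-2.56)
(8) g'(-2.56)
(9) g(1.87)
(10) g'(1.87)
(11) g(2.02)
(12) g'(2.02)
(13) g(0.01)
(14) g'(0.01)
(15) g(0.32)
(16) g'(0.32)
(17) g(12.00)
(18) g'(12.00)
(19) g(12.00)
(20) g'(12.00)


(1) = 6.38
(2) = 11.23
(3) = -4.96
(4) = 1.37
(5) = 32.99
(6) = 20.44
(7) = 4.87
(8) = -10.47
(9) = 12.27
(10) = 13.81
(11) = 14.40
(12) = 14.63
(13) = -3.93
(14) = 3.61
(15) = -2.55
(16) = 5.31
(17) = 433.31
(18) = 69.32
(19) = 433.31
(20) = 69.32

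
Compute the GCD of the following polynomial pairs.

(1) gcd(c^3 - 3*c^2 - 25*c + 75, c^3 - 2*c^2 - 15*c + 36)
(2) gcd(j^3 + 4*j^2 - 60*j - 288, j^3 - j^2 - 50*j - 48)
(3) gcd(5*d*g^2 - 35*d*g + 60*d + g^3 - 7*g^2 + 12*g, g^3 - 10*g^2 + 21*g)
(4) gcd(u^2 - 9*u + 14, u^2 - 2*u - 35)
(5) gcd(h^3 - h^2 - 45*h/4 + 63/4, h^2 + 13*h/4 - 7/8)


(1) = c - 3
(2) = gcd((j - 8)*(j + 6)^2, (j - 8)*(j + 1)*(j + 6)) = j^2 - 2*j - 48
(3) = gcd((5*d + g)*(g - 4)*(g - 3), g*(g - 7)*(g - 3)) = g - 3
(4) = u - 7
(5) = gcd((h - 3)*(h - 3/2)*(h + 7/2), (h - 1/4)*(h + 7/2)) = h + 7/2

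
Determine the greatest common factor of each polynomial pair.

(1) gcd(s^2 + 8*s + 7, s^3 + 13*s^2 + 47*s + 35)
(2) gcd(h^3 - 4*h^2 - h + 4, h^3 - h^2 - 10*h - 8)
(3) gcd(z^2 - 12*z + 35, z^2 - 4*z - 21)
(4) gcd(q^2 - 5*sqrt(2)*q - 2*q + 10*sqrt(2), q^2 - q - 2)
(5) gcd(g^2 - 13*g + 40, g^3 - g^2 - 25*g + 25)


(1) = s^2 + 8*s + 7
(2) = h^2 - 3*h - 4
(3) = gcd((z - 7)*(z - 5), (z - 7)*(z + 3)) = z - 7
(4) = gcd((q - 2)*(q - 5*sqrt(2)), (q - 2)*(q + 1)) = q - 2
(5) = g - 5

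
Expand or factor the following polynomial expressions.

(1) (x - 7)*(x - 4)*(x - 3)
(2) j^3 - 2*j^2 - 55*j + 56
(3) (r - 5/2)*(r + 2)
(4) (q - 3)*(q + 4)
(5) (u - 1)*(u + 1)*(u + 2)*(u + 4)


(1) = x^3 - 14*x^2 + 61*x - 84
(2) = (j - 8)*(j - 1)*(j + 7)
(3) = r^2 - r/2 - 5
(4) = q^2 + q - 12
(5) = u^4 + 6*u^3 + 7*u^2 - 6*u - 8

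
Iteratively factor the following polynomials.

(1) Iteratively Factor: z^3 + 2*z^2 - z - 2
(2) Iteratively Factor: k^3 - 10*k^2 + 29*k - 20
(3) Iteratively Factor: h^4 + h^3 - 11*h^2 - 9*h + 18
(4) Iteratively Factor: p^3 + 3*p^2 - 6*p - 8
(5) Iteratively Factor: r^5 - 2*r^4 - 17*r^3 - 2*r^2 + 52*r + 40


(1) = (z + 2)*(z^2 - 1) = (z - 1)*(z + 2)*(z + 1)
(2) = (k - 1)*(k^2 - 9*k + 20) = (k - 5)*(k - 1)*(k - 4)
(3) = (h + 3)*(h^3 - 2*h^2 - 5*h + 6) = (h - 1)*(h + 3)*(h^2 - h - 6) = (h - 1)*(h + 2)*(h + 3)*(h - 3)
(4) = (p + 4)*(p^2 - p - 2) = (p + 1)*(p + 4)*(p - 2)
(5) = (r - 2)*(r^4 - 17*r^2 - 36*r - 20) = (r - 2)*(r + 2)*(r^3 - 2*r^2 - 13*r - 10) = (r - 2)*(r + 2)^2*(r^2 - 4*r - 5) = (r - 5)*(r - 2)*(r + 2)^2*(r + 1)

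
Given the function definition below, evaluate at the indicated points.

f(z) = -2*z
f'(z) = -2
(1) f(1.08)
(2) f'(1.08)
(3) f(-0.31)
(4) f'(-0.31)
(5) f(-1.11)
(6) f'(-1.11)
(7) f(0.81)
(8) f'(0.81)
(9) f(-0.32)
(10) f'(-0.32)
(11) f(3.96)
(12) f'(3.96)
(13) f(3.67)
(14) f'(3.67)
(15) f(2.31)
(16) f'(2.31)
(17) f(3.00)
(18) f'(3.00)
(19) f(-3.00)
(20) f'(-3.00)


(1) = -2.16
(2) = -2.00
(3) = 0.62
(4) = -2.00
(5) = 2.22
(6) = -2.00
(7) = -1.62
(8) = -2.00
(9) = 0.64
(10) = -2.00
(11) = -7.92
(12) = -2.00
(13) = -7.34
(14) = -2.00
(15) = -4.62
(16) = -2.00
(17) = -6.00
(18) = -2.00
(19) = 6.00
(20) = -2.00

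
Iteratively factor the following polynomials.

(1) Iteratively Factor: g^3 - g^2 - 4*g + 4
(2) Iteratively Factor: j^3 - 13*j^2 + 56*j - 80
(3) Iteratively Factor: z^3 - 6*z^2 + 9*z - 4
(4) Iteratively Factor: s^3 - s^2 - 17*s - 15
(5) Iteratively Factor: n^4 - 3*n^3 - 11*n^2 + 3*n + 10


(1) = (g - 1)*(g^2 - 4) = (g - 1)*(g + 2)*(g - 2)
(2) = (j - 5)*(j^2 - 8*j + 16) = (j - 5)*(j - 4)*(j - 4)
(3) = (z - 4)*(z^2 - 2*z + 1) = (z - 4)*(z - 1)*(z - 1)
(4) = (s + 3)*(s^2 - 4*s - 5) = (s + 1)*(s + 3)*(s - 5)
(5) = (n + 2)*(n^3 - 5*n^2 - n + 5) = (n + 1)*(n + 2)*(n^2 - 6*n + 5) = (n - 5)*(n + 1)*(n + 2)*(n - 1)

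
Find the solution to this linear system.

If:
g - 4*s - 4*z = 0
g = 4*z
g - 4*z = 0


Then:
g = 4*z
s = 0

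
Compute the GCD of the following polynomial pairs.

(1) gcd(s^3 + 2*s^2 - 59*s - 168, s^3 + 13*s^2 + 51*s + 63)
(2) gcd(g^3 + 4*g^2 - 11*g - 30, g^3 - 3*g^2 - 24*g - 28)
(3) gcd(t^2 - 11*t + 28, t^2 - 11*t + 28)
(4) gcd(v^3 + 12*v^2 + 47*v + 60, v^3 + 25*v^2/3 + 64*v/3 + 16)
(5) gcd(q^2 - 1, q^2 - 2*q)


(1) = gcd((s - 8)*(s + 3)*(s + 7), (s + 3)^2*(s + 7)) = s^2 + 10*s + 21
(2) = gcd((g - 3)*(g + 2)*(g + 5), (g - 7)*(g + 2)^2) = g + 2
(3) = gcd((t - 7)*(t - 4), (t - 7)*(t - 4)) = t^2 - 11*t + 28
(4) = gcd((v + 3)*(v + 4)*(v + 5), (v + 4/3)*(v + 3)*(v + 4)) = v^2 + 7*v + 12
(5) = gcd((q - 1)*(q + 1), q*(q - 2)) = 1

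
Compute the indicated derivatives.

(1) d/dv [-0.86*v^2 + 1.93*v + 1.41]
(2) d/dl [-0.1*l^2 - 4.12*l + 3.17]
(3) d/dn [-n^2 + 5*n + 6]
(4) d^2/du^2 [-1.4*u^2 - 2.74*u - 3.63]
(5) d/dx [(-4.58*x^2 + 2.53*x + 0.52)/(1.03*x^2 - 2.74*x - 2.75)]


(1) = 1.93 - 1.72*v
(2) = -0.2*l - 4.12
(3) = 5 - 2*n
(4) = -2.80000000000000
(5) = (9.9433*x^2 + 24.1188*x - 5.5327)/(1.0609*x^4 - 5.6444*x^3 + 1.8426*x^2 + 15.07*x + 7.5625)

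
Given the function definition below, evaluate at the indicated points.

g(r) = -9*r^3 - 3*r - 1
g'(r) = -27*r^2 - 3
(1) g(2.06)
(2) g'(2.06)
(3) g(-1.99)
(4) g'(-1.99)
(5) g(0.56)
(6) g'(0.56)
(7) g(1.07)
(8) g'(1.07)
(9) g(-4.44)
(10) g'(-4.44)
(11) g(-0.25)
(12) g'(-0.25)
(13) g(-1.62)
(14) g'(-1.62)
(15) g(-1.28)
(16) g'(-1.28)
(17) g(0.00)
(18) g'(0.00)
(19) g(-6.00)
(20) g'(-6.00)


(1) = -85.86
(2) = -117.58
(3) = 75.90
(4) = -109.92
(5) = -4.26
(6) = -11.47
(7) = -15.24
(8) = -33.91
(9) = 800.08
(10) = -535.27
(11) = -0.11
(12) = -4.69
(13) = 42.12
(14) = -73.86
(15) = 21.71
(16) = -47.24
(17) = -1.00
(18) = -3.00
(19) = 1961.00
(20) = -975.00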